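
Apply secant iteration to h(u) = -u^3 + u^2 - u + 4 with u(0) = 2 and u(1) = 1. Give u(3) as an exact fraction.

h(2) = -2, h(1) = 3. u(2) = 1 - 3·(1 - 2)/(3 - (-2)) = 8/5.
h(1) = 3, h(8/5) = 108/125. u(3) = (8/5) - (108/125)·((8/5) - 1)/((108/125) - 3) = 164/89.

164/89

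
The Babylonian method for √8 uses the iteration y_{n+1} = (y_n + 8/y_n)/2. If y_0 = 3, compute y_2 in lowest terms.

577/204

y_1 = (3 + 8/3)/2 = 17/6.
y_2 = (17/6 + 8/(17/6))/2 = 577/204.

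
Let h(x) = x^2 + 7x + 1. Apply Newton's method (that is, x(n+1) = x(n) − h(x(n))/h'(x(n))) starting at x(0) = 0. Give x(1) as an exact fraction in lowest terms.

−1/7

h'(x) = 2x + 7.
h(0) = 1, h'(0) = 7, so x(1) = 0 − 1/7 = −1/7.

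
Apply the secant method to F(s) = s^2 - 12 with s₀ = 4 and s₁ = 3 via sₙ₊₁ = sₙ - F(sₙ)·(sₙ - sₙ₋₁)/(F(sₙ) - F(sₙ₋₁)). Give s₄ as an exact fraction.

F(4) = 4, F(3) = -3. s₂ = 3 - (-3)·(3 - 4)/((-3) - 4) = 24/7.
F(3) = -3, F(24/7) = -12/49. s₃ = (24/7) - (-12/49)·((24/7) - 3)/((-12/49) - (-3)) = 52/15.
F(24/7) = -12/49, F(52/15) = 4/225. s₄ = (52/15) - (4/225)·((52/15) - (24/7))/((4/225) - (-12/49)) = 627/181.

627/181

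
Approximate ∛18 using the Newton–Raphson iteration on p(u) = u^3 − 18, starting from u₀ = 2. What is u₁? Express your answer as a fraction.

p'(u) = 3u^2.
p(2) = −10, p'(2) = 12, so u₁ = 2 − (−10)/12 = 17/6.

17/6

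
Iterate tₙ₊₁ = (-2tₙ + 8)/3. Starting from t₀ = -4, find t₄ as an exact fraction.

t₁ = (-2·(-4) + 8)/3 = 16/3.
t₂ = (-2·(16/3) + 8)/3 = -8/9.
t₃ = (-2·(-8/9) + 8)/3 = 88/27.
t₄ = (-2·(88/27) + 8)/3 = 40/81.

40/81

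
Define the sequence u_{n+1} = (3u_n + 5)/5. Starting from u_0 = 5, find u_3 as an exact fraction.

76/25

u_1 = (3·5 + 5)/5 = 4.
u_2 = (3·4 + 5)/5 = 17/5.
u_3 = (3·(17/5) + 5)/5 = 76/25.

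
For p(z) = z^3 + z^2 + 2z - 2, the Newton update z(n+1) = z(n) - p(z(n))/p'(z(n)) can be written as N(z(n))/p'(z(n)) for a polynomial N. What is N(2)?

22

p'(z) = 3z^2 + 2z + 2.
N(z) = z·p'(z) - p(z) = z·(3z^2 + 2z + 2) - (z^3 + z^2 + 2z - 2) = 2z^3 + z^2 + 2.
N(2) = 22.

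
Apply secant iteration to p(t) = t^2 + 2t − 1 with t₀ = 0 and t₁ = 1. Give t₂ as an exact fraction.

1/3

p(0) = −1, p(1) = 2. t₂ = 1 − 2·(1 − 0)/(2 − (−1)) = 1/3.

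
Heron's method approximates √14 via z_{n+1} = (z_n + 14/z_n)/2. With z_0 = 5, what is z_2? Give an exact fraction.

2921/780

z_1 = (5 + 14/5)/2 = 39/10.
z_2 = (39/10 + 14/(39/10))/2 = 2921/780.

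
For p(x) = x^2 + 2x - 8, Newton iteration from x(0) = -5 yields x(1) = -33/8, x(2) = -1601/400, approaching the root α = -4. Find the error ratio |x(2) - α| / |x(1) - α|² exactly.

4/25

x(1) - α = -33/8 - (-4) = -33/8 + 4 = -1/8, so |x(1) - α| = 1/8.
x(2) - α = -1601/400 - (-4) = -1601/400 + 4 = -1/400, so |x(2) - α| = 1/400.
|x(1) - α|² = 1/64.
Ratio = (1/400) / (1/64) = 4/25.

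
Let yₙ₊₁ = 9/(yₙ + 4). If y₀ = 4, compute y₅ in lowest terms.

y₁ = 9/(4 + 4) = 9/8.
y₂ = 9/(9/8 + 4) = 72/41.
y₃ = 9/(72/41 + 4) = 369/236.
y₄ = 9/(369/236 + 4) = 2124/1313.
y₅ = 9/(2124/1313 + 4) = 11817/7376.

11817/7376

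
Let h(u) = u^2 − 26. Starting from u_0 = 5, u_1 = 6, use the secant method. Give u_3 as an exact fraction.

h(5) = −1, h(6) = 10. u_2 = 6 − 10·(6 − 5)/(10 − (−1)) = 56/11.
h(6) = 10, h(56/11) = −10/121. u_3 = (56/11) − (−10/121)·((56/11) − 6)/((−10/121) − 10) = 311/61.

311/61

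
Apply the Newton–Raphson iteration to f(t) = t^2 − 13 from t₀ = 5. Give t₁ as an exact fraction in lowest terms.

f'(t) = 2t.
f(5) = 12, f'(5) = 10, so t₁ = 5 − 12/10 = 19/5.

19/5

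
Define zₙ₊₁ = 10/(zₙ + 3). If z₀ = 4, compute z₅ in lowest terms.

z₁ = 10/(4 + 3) = 10/7.
z₂ = 10/(10/7 + 3) = 70/31.
z₃ = 10/(70/31 + 3) = 310/163.
z₄ = 10/(310/163 + 3) = 1630/799.
z₅ = 10/(1630/799 + 3) = 7990/4027.

7990/4027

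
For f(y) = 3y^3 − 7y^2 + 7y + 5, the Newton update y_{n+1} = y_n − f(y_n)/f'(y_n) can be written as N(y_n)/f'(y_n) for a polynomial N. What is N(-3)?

−230

f'(y) = 9y^2 − 14y + 7.
N(y) = y·f'(y) − f(y) = y·(9y^2 − 14y + 7) − (3y^3 − 7y^2 + 7y + 5) = 6y^3 − 7y^2 − 5.
N(-3) = −230.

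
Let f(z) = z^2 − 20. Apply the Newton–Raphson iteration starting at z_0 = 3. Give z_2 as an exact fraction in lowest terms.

f'(z) = 2z.
f(3) = −11, f'(3) = 6, so z_1 = 3 − (−11)/6 = 29/6.
f(29/6) = 121/36, f'(29/6) = 29/3, so z_2 = (29/6) − (121/36)/(29/3) = 1561/348.

1561/348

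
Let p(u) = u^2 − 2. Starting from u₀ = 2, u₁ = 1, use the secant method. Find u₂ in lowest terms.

4/3

p(2) = 2, p(1) = −1. u₂ = 1 − (−1)·(1 − 2)/((−1) − 2) = 4/3.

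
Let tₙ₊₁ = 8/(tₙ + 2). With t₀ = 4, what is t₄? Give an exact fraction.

44/21

t₁ = 8/(4 + 2) = 4/3.
t₂ = 8/(4/3 + 2) = 12/5.
t₃ = 8/(12/5 + 2) = 20/11.
t₄ = 8/(20/11 + 2) = 44/21.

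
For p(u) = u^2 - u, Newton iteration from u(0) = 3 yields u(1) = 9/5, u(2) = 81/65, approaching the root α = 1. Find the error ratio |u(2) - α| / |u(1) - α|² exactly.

5/13

u(1) - α = 9/5 - 1 = 4/5, so |u(1) - α| = 4/5.
u(2) - α = 81/65 - 1 = 16/65, so |u(2) - α| = 16/65.
|u(1) - α|² = 16/25.
Ratio = (16/65) / (16/25) = 5/13.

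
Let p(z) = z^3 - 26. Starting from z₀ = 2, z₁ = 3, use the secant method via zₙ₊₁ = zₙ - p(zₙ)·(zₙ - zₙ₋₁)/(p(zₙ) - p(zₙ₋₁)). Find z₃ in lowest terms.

28370/9577

p(2) = -18, p(3) = 1. z₂ = 3 - 1·(3 - 2)/(1 - (-18)) = 56/19.
p(3) = 1, p(56/19) = -2718/6859. z₃ = (56/19) - (-2718/6859)·((56/19) - 3)/((-2718/6859) - 1) = 28370/9577.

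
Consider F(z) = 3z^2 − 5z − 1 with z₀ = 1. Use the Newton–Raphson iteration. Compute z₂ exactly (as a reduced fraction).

F'(z) = 6z − 5.
F(1) = −3, F'(1) = 1, so z₁ = 1 − (−3)/1 = 4.
F(4) = 27, F'(4) = 19, so z₂ = 4 − 27/19 = 49/19.

49/19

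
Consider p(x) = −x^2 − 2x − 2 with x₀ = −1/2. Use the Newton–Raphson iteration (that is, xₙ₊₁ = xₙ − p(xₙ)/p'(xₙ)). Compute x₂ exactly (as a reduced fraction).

−17/24

p'(x) = −2x − 2.
p(−1/2) = −5/4, p'(−1/2) = −1, so x₁ = (−1/2) − (−5/4)/(−1) = −7/4.
p(−7/4) = −25/16, p'(−7/4) = 3/2, so x₂ = (−7/4) − (−25/16)/(3/2) = −17/24.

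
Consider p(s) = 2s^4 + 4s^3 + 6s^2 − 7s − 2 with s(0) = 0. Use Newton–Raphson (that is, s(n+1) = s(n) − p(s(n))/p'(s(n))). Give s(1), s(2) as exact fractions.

s(1) = −2/7, s(2) = −5626/23135

p'(s) = 8s^3 + 12s^2 + 12s − 7.
p(0) = −2, p'(0) = −7, so s(1) = 0 − (−2)/(−7) = −2/7.
p(−2/7) = 984/2401, p'(−2/7) = −3305/343, so s(2) = (−2/7) − (984/2401)/(−3305/343) = −5626/23135.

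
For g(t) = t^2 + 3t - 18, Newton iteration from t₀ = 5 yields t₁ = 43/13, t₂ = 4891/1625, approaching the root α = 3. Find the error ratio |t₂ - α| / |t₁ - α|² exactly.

13/125

t₁ - α = 43/13 - 3 = 4/13, so |t₁ - α| = 4/13.
t₂ - α = 4891/1625 - 3 = 16/1625, so |t₂ - α| = 16/1625.
|t₁ - α|² = 16/169.
Ratio = (16/1625) / (16/169) = 13/125.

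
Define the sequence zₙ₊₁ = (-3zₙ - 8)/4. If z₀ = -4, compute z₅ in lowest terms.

-119/256

z₁ = (-3·(-4) - 8)/4 = 1.
z₂ = (-3·1 - 8)/4 = -11/4.
z₃ = (-3·(-11/4) - 8)/4 = 1/16.
z₄ = (-3·(1/16) - 8)/4 = -131/64.
z₅ = (-3·(-131/64) - 8)/4 = -119/256.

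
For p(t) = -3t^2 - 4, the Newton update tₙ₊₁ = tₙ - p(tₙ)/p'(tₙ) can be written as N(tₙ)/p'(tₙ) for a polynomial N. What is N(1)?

p'(t) = -6t.
N(t) = t·p'(t) - p(t) = t·(-6t) - (-3t^2 - 4) = -3t^2 + 4.
N(1) = 1.

1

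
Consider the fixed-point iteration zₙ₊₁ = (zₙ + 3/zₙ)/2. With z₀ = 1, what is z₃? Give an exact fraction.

97/56

z₁ = (1 + 3/1)/2 = 2.
z₂ = (2 + 3/2)/2 = 7/4.
z₃ = (7/4 + 3/(7/4))/2 = 97/56.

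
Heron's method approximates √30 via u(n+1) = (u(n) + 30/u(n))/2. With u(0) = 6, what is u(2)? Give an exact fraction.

241/44

u(1) = (6 + 30/6)/2 = 11/2.
u(2) = (11/2 + 30/(11/2))/2 = 241/44.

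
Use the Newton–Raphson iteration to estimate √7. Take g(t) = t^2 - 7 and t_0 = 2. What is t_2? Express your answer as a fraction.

g'(t) = 2t.
g(2) = -3, g'(2) = 4, so t_1 = 2 - (-3)/4 = 11/4.
g(11/4) = 9/16, g'(11/4) = 11/2, so t_2 = (11/4) - (9/16)/(11/2) = 233/88.

233/88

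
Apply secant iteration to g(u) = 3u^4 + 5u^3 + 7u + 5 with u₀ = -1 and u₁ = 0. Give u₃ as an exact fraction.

g(-1) = -4, g(0) = 5. u₂ = 0 - 5·(0 - (-1))/(5 - (-4)) = -5/9.
g(0) = 5, g(-5/9) = 1180/2187. u₃ = (-5/9) - (1180/2187)·((-5/9) - 0)/((1180/2187) - 5) = -1215/1951.

-1215/1951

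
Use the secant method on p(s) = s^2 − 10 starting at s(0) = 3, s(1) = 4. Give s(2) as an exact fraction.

22/7

p(3) = −1, p(4) = 6. s(2) = 4 − 6·(4 − 3)/(6 − (−1)) = 22/7.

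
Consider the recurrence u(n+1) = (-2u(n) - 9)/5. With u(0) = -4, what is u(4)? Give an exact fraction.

-847/625

u(1) = (-2·(-4) - 9)/5 = -1/5.
u(2) = (-2·(-1/5) - 9)/5 = -43/25.
u(3) = (-2·(-43/25) - 9)/5 = -139/125.
u(4) = (-2·(-139/125) - 9)/5 = -847/625.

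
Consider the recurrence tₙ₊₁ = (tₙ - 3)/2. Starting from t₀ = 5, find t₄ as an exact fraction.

t₁ = (5 - 3)/2 = 1.
t₂ = (1 - 3)/2 = -1.
t₃ = ((-1) - 3)/2 = -2.
t₄ = ((-2) - 3)/2 = -5/2.

-5/2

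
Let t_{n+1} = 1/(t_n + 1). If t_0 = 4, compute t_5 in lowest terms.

17/28

t_1 = 1/(4 + 1) = 1/5.
t_2 = 1/(1/5 + 1) = 5/6.
t_3 = 1/(5/6 + 1) = 6/11.
t_4 = 1/(6/11 + 1) = 11/17.
t_5 = 1/(11/17 + 1) = 17/28.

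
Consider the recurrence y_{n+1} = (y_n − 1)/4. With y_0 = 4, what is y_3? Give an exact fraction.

−17/64

y_1 = (4 − 1)/4 = 3/4.
y_2 = ((3/4) − 1)/4 = −1/16.
y_3 = ((−1/16) − 1)/4 = −17/64.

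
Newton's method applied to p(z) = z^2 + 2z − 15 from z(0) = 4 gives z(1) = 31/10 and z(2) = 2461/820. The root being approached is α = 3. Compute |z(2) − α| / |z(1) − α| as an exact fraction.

1/82

z(1) − α = 31/10 − 3 = 1/10, so |z(1) − α| = 1/10.
z(2) − α = 2461/820 − 3 = 1/820, so |z(2) − α| = 1/820.
Ratio = (1/820) / (1/10) = 1/82.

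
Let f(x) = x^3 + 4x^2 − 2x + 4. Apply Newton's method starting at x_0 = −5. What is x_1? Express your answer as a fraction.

−14/3

f'(x) = 3x^2 + 8x − 2.
f(−5) = −11, f'(−5) = 33, so x_1 = (−5) − (−11)/33 = −14/3.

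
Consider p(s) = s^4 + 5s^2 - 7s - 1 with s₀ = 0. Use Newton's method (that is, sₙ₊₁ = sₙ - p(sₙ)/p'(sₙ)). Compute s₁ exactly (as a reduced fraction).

p'(s) = 4s^3 + 10s - 7.
p(0) = -1, p'(0) = -7, so s₁ = 0 - (-1)/(-7) = -1/7.

-1/7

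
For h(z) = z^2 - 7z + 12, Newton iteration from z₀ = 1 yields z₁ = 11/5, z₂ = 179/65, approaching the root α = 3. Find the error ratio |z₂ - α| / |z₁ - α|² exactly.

z₁ - α = 11/5 - 3 = -4/5, so |z₁ - α| = 4/5.
z₂ - α = 179/65 - 3 = -16/65, so |z₂ - α| = 16/65.
|z₁ - α|² = 16/25.
Ratio = (16/65) / (16/25) = 5/13.

5/13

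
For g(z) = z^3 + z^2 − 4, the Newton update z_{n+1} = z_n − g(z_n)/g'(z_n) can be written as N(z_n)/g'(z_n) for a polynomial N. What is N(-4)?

g'(z) = 3z^2 + 2z.
N(z) = z·g'(z) − g(z) = z·(3z^2 + 2z) − (z^3 + z^2 − 4) = 2z^3 + z^2 + 4.
N(-4) = −108.

−108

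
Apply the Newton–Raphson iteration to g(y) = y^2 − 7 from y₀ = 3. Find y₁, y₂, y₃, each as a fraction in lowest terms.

y₁ = 8/3, y₂ = 127/48, y₃ = 32257/12192

g'(y) = 2y.
g(3) = 2, g'(3) = 6, so y₁ = 3 − 2/6 = 8/3.
g(8/3) = 1/9, g'(8/3) = 16/3, so y₂ = (8/3) − (1/9)/(16/3) = 127/48.
g(127/48) = 1/2304, g'(127/48) = 127/24, so y₃ = (127/48) − (1/2304)/(127/24) = 32257/12192.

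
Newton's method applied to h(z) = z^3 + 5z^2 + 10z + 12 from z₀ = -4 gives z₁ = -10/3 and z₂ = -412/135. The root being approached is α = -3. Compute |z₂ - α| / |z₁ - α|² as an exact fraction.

7/15

z₁ - α = -10/3 - (-3) = -10/3 + 3 = -1/3, so |z₁ - α| = 1/3.
z₂ - α = -412/135 - (-3) = -412/135 + 3 = -7/135, so |z₂ - α| = 7/135.
|z₁ - α|² = 1/9.
Ratio = (7/135) / (1/9) = 7/15.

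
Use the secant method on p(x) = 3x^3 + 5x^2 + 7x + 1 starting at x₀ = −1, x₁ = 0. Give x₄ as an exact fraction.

p(−1) = −4, p(0) = 1. x₂ = 0 − 1·(0 − (−1))/(1 − (−4)) = −1/5.
p(0) = 1, p(−1/5) = −28/125. x₃ = (−1/5) − (−28/125)·((−1/5) − 0)/((−28/125) − 1) = −25/153.
p(−1/5) = −28/125, p(−25/153) = −27916/1193859. x₄ = (−25/153) − (−27916/1193859)·((−25/153) − (−1/5))/((−27916/1193859) − (−28/125)) = −85075/534617.

−85075/534617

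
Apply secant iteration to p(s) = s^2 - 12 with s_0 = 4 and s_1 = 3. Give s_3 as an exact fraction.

52/15

p(4) = 4, p(3) = -3. s_2 = 3 - (-3)·(3 - 4)/((-3) - 4) = 24/7.
p(3) = -3, p(24/7) = -12/49. s_3 = (24/7) - (-12/49)·((24/7) - 3)/((-12/49) - (-3)) = 52/15.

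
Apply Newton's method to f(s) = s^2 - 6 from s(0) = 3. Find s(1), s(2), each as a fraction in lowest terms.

f'(s) = 2s.
f(3) = 3, f'(3) = 6, so s(1) = 3 - 3/6 = 5/2.
f(5/2) = 1/4, f'(5/2) = 5, so s(2) = (5/2) - (1/4)/5 = 49/20.

s(1) = 5/2, s(2) = 49/20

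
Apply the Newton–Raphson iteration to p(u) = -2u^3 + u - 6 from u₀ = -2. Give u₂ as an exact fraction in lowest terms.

-58498/37421

p'(u) = -6u^2 + 1.
p(-2) = 8, p'(-2) = -23, so u₁ = (-2) - 8/(-23) = -38/23.
p(-38/23) = 16640/12167, p'(-38/23) = -8135/529, so u₂ = (-38/23) - (16640/12167)/(-8135/529) = -58498/37421.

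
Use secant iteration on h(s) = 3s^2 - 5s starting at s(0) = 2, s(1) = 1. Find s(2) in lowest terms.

3/2

h(2) = 2, h(1) = -2. s(2) = 1 - (-2)·(1 - 2)/((-2) - 2) = 3/2.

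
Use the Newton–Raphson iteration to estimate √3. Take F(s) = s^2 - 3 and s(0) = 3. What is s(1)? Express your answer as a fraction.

2

F'(s) = 2s.
F(3) = 6, F'(3) = 6, so s(1) = 3 - 6/6 = 2.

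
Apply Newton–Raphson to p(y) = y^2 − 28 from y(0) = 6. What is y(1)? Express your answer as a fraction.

p'(y) = 2y.
p(6) = 8, p'(6) = 12, so y(1) = 6 − 8/12 = 16/3.

16/3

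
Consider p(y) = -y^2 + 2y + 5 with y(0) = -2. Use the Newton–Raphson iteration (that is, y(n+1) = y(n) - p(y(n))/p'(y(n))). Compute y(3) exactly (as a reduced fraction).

p'(y) = -2y + 2.
p(-2) = -3, p'(-2) = 6, so y(1) = (-2) - (-3)/6 = -3/2.
p(-3/2) = -1/4, p'(-3/2) = 5, so y(2) = (-3/2) - (-1/4)/5 = -29/20.
p(-29/20) = -1/400, p'(-29/20) = 49/10, so y(3) = (-29/20) - (-1/400)/(49/10) = -2841/1960.

-2841/1960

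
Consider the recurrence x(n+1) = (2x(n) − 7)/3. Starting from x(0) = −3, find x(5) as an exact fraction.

−1573/243

x(1) = (2·(−3) − 7)/3 = −13/3.
x(2) = (2·(−13/3) − 7)/3 = −47/9.
x(3) = (2·(−47/9) − 7)/3 = −157/27.
x(4) = (2·(−157/27) − 7)/3 = −503/81.
x(5) = (2·(−503/81) − 7)/3 = −1573/243.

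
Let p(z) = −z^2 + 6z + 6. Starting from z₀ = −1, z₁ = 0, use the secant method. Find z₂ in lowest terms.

−6/7

p(−1) = −1, p(0) = 6. z₂ = 0 − 6·(0 − (−1))/(6 − (−1)) = −6/7.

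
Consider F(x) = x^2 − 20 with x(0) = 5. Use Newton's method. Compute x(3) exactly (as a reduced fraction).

F'(x) = 2x.
F(5) = 5, F'(5) = 10, so x(1) = 5 − 5/10 = 9/2.
F(9/2) = 1/4, F'(9/2) = 9, so x(2) = (9/2) − (1/4)/9 = 161/36.
F(161/36) = 1/1296, F'(161/36) = 161/18, so x(3) = (161/36) − (1/1296)/(161/18) = 51841/11592.

51841/11592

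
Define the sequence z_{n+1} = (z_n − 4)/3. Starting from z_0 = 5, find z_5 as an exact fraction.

z_1 = (5 − 4)/3 = 1/3.
z_2 = ((1/3) − 4)/3 = −11/9.
z_3 = ((−11/9) − 4)/3 = −47/27.
z_4 = ((−47/27) − 4)/3 = −155/81.
z_5 = ((−155/81) − 4)/3 = −479/243.

−479/243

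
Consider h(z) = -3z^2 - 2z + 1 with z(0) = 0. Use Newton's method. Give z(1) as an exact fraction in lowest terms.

h'(z) = -6z - 2.
h(0) = 1, h'(0) = -2, so z(1) = 0 - 1/(-2) = 1/2.

1/2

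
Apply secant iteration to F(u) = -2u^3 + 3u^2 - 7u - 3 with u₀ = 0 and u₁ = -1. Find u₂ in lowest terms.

-1/4

F(0) = -3, F(-1) = 9. u₂ = (-1) - 9·((-1) - 0)/(9 - (-3)) = -1/4.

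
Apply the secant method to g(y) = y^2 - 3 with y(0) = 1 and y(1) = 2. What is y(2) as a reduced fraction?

g(1) = -2, g(2) = 1. y(2) = 2 - 1·(2 - 1)/(1 - (-2)) = 5/3.

5/3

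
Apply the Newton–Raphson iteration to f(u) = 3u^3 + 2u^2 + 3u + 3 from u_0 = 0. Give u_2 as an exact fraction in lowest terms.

−7/8

f'(u) = 9u^2 + 4u + 3.
f(0) = 3, f'(0) = 3, so u_1 = 0 − 3/3 = −1.
f(−1) = −1, f'(−1) = 8, so u_2 = (−1) − (−1)/8 = −7/8.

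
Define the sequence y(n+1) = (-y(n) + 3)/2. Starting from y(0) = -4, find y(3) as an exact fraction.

y(1) = (-(-4) + 3)/2 = 7/2.
y(2) = (-(7/2) + 3)/2 = -1/4.
y(3) = (-(-1/4) + 3)/2 = 13/8.

13/8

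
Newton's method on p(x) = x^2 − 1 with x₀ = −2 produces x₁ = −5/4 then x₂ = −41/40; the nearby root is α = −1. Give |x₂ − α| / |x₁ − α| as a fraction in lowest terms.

x₁ − α = −5/4 − (−1) = −5/4 + 1 = −1/4, so |x₁ − α| = 1/4.
x₂ − α = −41/40 − (−1) = −41/40 + 1 = −1/40, so |x₂ − α| = 1/40.
Ratio = (1/40) / (1/4) = 1/10.

1/10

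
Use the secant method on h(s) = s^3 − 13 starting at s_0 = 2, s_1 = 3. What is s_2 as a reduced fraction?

h(2) = −5, h(3) = 14. s_2 = 3 − 14·(3 − 2)/(14 − (−5)) = 43/19.

43/19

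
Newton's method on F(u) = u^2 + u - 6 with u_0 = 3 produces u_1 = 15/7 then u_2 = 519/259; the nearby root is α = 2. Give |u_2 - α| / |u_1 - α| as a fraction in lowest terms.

1/37

u_1 - α = 15/7 - 2 = 1/7, so |u_1 - α| = 1/7.
u_2 - α = 519/259 - 2 = 1/259, so |u_2 - α| = 1/259.
Ratio = (1/259) / (1/7) = 1/37.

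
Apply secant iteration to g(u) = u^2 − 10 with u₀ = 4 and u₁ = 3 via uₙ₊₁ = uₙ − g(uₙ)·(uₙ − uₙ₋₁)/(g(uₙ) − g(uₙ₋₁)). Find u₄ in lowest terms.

g(4) = 6, g(3) = −1. u₂ = 3 − (−1)·(3 − 4)/((−1) − 6) = 22/7.
g(3) = −1, g(22/7) = −6/49. u₃ = (22/7) − (−6/49)·((22/7) − 3)/((−6/49) − (−1)) = 136/43.
g(22/7) = −6/49, g(136/43) = 6/1849. u₄ = (136/43) − (6/1849)·((136/43) − (22/7))/((6/1849) − (−6/49)) = 3001/949.

3001/949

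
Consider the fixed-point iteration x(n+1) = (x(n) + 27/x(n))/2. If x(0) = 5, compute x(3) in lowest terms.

x(1) = (5 + 27/5)/2 = 26/5.
x(2) = (26/5 + 27/(26/5))/2 = 1351/260.
x(3) = (1351/260 + 27/(1351/260))/2 = 3650401/702520.

3650401/702520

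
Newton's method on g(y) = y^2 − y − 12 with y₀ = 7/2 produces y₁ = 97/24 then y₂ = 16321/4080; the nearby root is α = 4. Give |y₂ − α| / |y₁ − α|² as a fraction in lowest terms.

12/85

y₁ − α = 97/24 − 4 = 1/24, so |y₁ − α| = 1/24.
y₂ − α = 16321/4080 − 4 = 1/4080, so |y₂ − α| = 1/4080.
|y₁ − α|² = 1/576.
Ratio = (1/4080) / (1/576) = 12/85.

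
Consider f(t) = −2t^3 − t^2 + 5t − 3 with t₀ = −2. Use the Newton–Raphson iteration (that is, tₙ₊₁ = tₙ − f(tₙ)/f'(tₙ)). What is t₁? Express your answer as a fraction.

f'(t) = −6t^2 − 2t + 5.
f(−2) = −1, f'(−2) = −15, so t₁ = (−2) − (−1)/(−15) = −31/15.

−31/15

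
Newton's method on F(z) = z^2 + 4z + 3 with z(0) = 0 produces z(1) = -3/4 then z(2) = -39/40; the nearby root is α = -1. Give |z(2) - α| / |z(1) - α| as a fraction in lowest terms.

1/10

z(1) - α = -3/4 - (-1) = -3/4 + 1 = 1/4, so |z(1) - α| = 1/4.
z(2) - α = -39/40 - (-1) = -39/40 + 1 = 1/40, so |z(2) - α| = 1/40.
Ratio = (1/40) / (1/4) = 1/10.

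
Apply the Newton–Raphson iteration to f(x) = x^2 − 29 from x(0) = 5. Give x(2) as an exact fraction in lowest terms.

727/135

f'(x) = 2x.
f(5) = −4, f'(5) = 10, so x(1) = 5 − (−4)/10 = 27/5.
f(27/5) = 4/25, f'(27/5) = 54/5, so x(2) = (27/5) − (4/25)/(54/5) = 727/135.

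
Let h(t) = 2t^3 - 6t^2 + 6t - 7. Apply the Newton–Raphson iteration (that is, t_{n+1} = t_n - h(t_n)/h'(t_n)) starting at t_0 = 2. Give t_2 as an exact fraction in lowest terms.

64/27

h'(t) = 6t^2 - 12t + 6.
h(2) = -3, h'(2) = 6, so t_1 = 2 - (-3)/6 = 5/2.
h(5/2) = 7/4, h'(5/2) = 27/2, so t_2 = (5/2) - (7/4)/(27/2) = 64/27.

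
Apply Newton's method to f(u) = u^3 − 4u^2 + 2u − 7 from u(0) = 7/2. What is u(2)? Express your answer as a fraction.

f'(u) = 3u^2 − 8u + 2.
f(7/2) = −49/8, f'(7/2) = 43/4, so u(1) = (7/2) − (−49/8)/(43/4) = 175/43.
f(175/43) = 182476/79507, f'(175/43) = 35373/1849, so u(2) = (175/43) − (182476/79507)/(35373/1849) = 6007799/1521039.

6007799/1521039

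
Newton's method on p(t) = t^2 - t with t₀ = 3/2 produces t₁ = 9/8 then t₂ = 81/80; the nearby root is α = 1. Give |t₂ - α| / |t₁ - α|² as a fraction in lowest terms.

4/5

t₁ - α = 9/8 - 1 = 1/8, so |t₁ - α| = 1/8.
t₂ - α = 81/80 - 1 = 1/80, so |t₂ - α| = 1/80.
|t₁ - α|² = 1/64.
Ratio = (1/80) / (1/64) = 4/5.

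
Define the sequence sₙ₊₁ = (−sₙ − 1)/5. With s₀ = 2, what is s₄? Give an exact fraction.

s₁ = (−2 − 1)/5 = −3/5.
s₂ = (−(−3/5) − 1)/5 = −2/25.
s₃ = (−(−2/25) − 1)/5 = −23/125.
s₄ = (−(−23/125) − 1)/5 = −102/625.

−102/625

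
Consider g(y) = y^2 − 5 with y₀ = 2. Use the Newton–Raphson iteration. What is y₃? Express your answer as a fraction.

g'(y) = 2y.
g(2) = −1, g'(2) = 4, so y₁ = 2 − (−1)/4 = 9/4.
g(9/4) = 1/16, g'(9/4) = 9/2, so y₂ = (9/4) − (1/16)/(9/2) = 161/72.
g(161/72) = 1/5184, g'(161/72) = 161/36, so y₃ = (161/72) − (1/5184)/(161/36) = 51841/23184.

51841/23184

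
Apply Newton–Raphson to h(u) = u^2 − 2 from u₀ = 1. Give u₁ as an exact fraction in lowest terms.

3/2

h'(u) = 2u.
h(1) = −1, h'(1) = 2, so u₁ = 1 − (−1)/2 = 3/2.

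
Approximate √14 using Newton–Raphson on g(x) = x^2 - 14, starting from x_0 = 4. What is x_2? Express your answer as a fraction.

449/120

g'(x) = 2x.
g(4) = 2, g'(4) = 8, so x_1 = 4 - 2/8 = 15/4.
g(15/4) = 1/16, g'(15/4) = 15/2, so x_2 = (15/4) - (1/16)/(15/2) = 449/120.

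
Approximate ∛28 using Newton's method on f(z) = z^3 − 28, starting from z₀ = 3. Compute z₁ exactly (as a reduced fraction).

f'(z) = 3z^2.
f(3) = −1, f'(3) = 27, so z₁ = 3 − (−1)/27 = 82/27.

82/27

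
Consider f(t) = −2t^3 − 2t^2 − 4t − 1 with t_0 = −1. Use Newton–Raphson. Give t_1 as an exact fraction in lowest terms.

f'(t) = −6t^2 − 4t − 4.
f(−1) = 3, f'(−1) = −6, so t_1 = (−1) − 3/(−6) = −1/2.

−1/2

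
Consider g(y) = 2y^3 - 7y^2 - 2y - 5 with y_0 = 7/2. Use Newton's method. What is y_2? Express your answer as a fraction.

g'(y) = 6y^2 - 14y - 2.
g(7/2) = -12, g'(7/2) = 45/2, so y_1 = (7/2) - (-12)/(45/2) = 121/30.
g(121/30) = 14464/3375, g'(121/30) = 1957/50, so y_2 = (121/30) - (14464/3375)/(1957/50) = 2073317/528390.

2073317/528390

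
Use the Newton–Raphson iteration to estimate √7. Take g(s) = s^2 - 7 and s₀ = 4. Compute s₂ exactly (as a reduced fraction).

977/368

g'(s) = 2s.
g(4) = 9, g'(4) = 8, so s₁ = 4 - 9/8 = 23/8.
g(23/8) = 81/64, g'(23/8) = 23/4, so s₂ = (23/8) - (81/64)/(23/4) = 977/368.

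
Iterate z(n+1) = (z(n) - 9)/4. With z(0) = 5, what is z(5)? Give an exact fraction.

-383/128

z(1) = (5 - 9)/4 = -1.
z(2) = ((-1) - 9)/4 = -5/2.
z(3) = ((-5/2) - 9)/4 = -23/8.
z(4) = ((-23/8) - 9)/4 = -95/32.
z(5) = ((-95/32) - 9)/4 = -383/128.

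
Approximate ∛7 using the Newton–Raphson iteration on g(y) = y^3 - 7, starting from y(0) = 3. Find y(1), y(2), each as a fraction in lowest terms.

g'(y) = 3y^2.
g(3) = 20, g'(3) = 27, so y(1) = 3 - 20/27 = 61/27.
g(61/27) = 89200/19683, g'(61/27) = 3721/243, so y(2) = (61/27) - (89200/19683)/(3721/243) = 591743/301401.

y(1) = 61/27, y(2) = 591743/301401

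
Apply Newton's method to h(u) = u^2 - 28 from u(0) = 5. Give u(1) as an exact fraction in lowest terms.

h'(u) = 2u.
h(5) = -3, h'(5) = 10, so u(1) = 5 - (-3)/10 = 53/10.

53/10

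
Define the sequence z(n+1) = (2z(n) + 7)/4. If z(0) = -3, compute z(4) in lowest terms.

z(1) = (2·(-3) + 7)/4 = 1/4.
z(2) = (2·(1/4) + 7)/4 = 15/8.
z(3) = (2·(15/8) + 7)/4 = 43/16.
z(4) = (2·(43/16) + 7)/4 = 99/32.

99/32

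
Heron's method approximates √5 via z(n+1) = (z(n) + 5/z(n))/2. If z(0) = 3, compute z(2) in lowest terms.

47/21

z(1) = (3 + 5/3)/2 = 7/3.
z(2) = (7/3 + 5/(7/3))/2 = 47/21.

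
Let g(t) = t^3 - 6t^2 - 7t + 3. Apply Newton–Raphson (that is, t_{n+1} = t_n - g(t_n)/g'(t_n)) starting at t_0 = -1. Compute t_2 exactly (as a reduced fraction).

-5003/3884

g'(t) = 3t^2 - 12t - 7.
g(-1) = 3, g'(-1) = 8, so t_1 = (-1) - 3/8 = -11/8.
g(-11/8) = -675/512, g'(-11/8) = 971/64, so t_2 = (-11/8) - (-675/512)/(971/64) = -5003/3884.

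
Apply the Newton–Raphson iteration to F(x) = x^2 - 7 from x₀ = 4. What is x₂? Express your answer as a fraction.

F'(x) = 2x.
F(4) = 9, F'(4) = 8, so x₁ = 4 - 9/8 = 23/8.
F(23/8) = 81/64, F'(23/8) = 23/4, so x₂ = (23/8) - (81/64)/(23/4) = 977/368.

977/368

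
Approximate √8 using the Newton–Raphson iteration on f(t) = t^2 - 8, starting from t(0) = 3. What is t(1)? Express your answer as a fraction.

f'(t) = 2t.
f(3) = 1, f'(3) = 6, so t(1) = 3 - 1/6 = 17/6.

17/6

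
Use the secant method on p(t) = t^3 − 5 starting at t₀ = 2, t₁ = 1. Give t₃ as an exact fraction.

443/247

p(2) = 3, p(1) = −4. t₂ = 1 − (−4)·(1 − 2)/((−4) − 3) = 11/7.
p(1) = −4, p(11/7) = −384/343. t₃ = (11/7) − (−384/343)·((11/7) − 1)/((−384/343) − (−4)) = 443/247.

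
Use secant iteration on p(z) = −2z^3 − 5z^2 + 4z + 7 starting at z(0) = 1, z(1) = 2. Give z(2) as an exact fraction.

29/25

p(1) = 4, p(2) = −21. z(2) = 2 − (−21)·(2 − 1)/((−21) − 4) = 29/25.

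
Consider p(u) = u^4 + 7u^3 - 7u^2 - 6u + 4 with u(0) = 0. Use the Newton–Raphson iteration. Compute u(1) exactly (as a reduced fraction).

2/3

p'(u) = 4u^3 + 21u^2 - 14u - 6.
p(0) = 4, p'(0) = -6, so u(1) = 0 - 4/(-6) = 2/3.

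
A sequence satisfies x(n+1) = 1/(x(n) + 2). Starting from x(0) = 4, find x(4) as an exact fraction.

x(1) = 1/(4 + 2) = 1/6.
x(2) = 1/(1/6 + 2) = 6/13.
x(3) = 1/(6/13 + 2) = 13/32.
x(4) = 1/(13/32 + 2) = 32/77.

32/77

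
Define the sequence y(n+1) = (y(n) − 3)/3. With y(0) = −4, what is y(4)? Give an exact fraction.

−124/81

y(1) = ((−4) − 3)/3 = −7/3.
y(2) = ((−7/3) − 3)/3 = −16/9.
y(3) = ((−16/9) − 3)/3 = −43/27.
y(4) = ((−43/27) − 3)/3 = −124/81.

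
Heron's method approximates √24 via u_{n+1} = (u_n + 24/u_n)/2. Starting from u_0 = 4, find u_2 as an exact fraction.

u_1 = (4 + 24/4)/2 = 5.
u_2 = (5 + 24/5)/2 = 49/10.

49/10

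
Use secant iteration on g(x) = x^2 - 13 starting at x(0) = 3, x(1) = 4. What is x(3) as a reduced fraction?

g(3) = -4, g(4) = 3. x(2) = 4 - 3·(4 - 3)/(3 - (-4)) = 25/7.
g(4) = 3, g(25/7) = -12/49. x(3) = (25/7) - (-12/49)·((25/7) - 4)/((-12/49) - 3) = 191/53.

191/53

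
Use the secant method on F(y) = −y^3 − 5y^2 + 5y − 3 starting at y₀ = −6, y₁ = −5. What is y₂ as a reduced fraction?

F(−6) = 3, F(−5) = −28. y₂ = (−5) − (−28)·((−5) − (−6))/((−28) − 3) = −183/31.

−183/31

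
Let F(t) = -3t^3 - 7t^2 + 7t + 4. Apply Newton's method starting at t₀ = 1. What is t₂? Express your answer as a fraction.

39115/36936

F'(t) = -9t^2 - 14t + 7.
F(1) = 1, F'(1) = -16, so t₁ = 1 - 1/(-16) = 17/16.
F(17/16) = -259/4096, F'(17/16) = -4617/256, so t₂ = (17/16) - (-259/4096)/(-4617/256) = 39115/36936.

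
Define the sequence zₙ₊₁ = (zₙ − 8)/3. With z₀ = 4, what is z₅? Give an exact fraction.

z₁ = (4 − 8)/3 = −4/3.
z₂ = ((−4/3) − 8)/3 = −28/9.
z₃ = ((−28/9) − 8)/3 = −100/27.
z₄ = ((−100/27) − 8)/3 = −316/81.
z₅ = ((−316/81) − 8)/3 = −964/243.

−964/243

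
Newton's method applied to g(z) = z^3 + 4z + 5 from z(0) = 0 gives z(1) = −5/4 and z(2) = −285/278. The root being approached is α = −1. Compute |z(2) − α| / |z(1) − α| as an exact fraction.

14/139

z(1) − α = −5/4 − (−1) = −5/4 + 1 = −1/4, so |z(1) − α| = 1/4.
z(2) − α = −285/278 − (−1) = −285/278 + 1 = −7/278, so |z(2) − α| = 7/278.
Ratio = (7/278) / (1/4) = 14/139.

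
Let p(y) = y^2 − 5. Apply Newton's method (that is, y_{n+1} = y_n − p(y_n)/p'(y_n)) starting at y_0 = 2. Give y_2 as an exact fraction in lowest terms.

161/72

p'(y) = 2y.
p(2) = −1, p'(2) = 4, so y_1 = 2 − (−1)/4 = 9/4.
p(9/4) = 1/16, p'(9/4) = 9/2, so y_2 = (9/4) − (1/16)/(9/2) = 161/72.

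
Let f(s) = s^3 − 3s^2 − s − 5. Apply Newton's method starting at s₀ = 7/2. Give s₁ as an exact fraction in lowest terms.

216/59

f'(s) = 3s^2 − 6s − 1.
f(7/2) = −19/8, f'(7/2) = 59/4, so s₁ = (7/2) − (−19/8)/(59/4) = 216/59.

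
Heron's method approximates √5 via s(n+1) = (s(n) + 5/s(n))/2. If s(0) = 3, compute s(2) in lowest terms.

47/21

s(1) = (3 + 5/3)/2 = 7/3.
s(2) = (7/3 + 5/(7/3))/2 = 47/21.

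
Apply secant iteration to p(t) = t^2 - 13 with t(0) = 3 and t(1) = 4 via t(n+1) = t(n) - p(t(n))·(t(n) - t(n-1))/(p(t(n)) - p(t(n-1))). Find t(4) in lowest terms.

p(3) = -4, p(4) = 3. t(2) = 4 - 3·(4 - 3)/(3 - (-4)) = 25/7.
p(4) = 3, p(25/7) = -12/49. t(3) = (25/7) - (-12/49)·((25/7) - 4)/((-12/49) - 3) = 191/53.
p(25/7) = -12/49, p(191/53) = -36/2809. t(4) = (191/53) - (-36/2809)·((191/53) - (25/7))/((-36/2809) - (-12/49)) = 4799/1331.

4799/1331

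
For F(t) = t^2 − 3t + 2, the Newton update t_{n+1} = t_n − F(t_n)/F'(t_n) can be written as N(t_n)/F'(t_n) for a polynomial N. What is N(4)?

14

F'(t) = 2t − 3.
N(t) = t·F'(t) − F(t) = t·(2t − 3) − (t^2 − 3t + 2) = t^2 − 2.
N(4) = 14.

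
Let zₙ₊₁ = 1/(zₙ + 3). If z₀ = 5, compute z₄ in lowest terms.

83/274

z₁ = 1/(5 + 3) = 1/8.
z₂ = 1/(1/8 + 3) = 8/25.
z₃ = 1/(8/25 + 3) = 25/83.
z₄ = 1/(25/83 + 3) = 83/274.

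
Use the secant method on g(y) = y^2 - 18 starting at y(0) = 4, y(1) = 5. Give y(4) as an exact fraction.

g(4) = -2, g(5) = 7. y(2) = 5 - 7·(5 - 4)/(7 - (-2)) = 38/9.
g(5) = 7, g(38/9) = -14/81. y(3) = (38/9) - (-14/81)·((38/9) - 5)/((-14/81) - 7) = 352/83.
g(38/9) = -14/81, g(352/83) = -98/6889. y(4) = (352/83) - (-98/6889)·((352/83) - (38/9))/((-98/6889) - (-14/81)) = 13411/3161.

13411/3161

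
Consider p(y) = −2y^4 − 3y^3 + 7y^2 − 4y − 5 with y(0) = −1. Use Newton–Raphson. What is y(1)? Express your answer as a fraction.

−12/19

p'(y) = −8y^3 − 9y^2 + 14y − 4.
p(−1) = 7, p'(−1) = −19, so y(1) = (−1) − 7/(−19) = −12/19.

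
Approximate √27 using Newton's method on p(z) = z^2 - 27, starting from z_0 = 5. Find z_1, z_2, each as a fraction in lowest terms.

p'(z) = 2z.
p(5) = -2, p'(5) = 10, so z_1 = 5 - (-2)/10 = 26/5.
p(26/5) = 1/25, p'(26/5) = 52/5, so z_2 = (26/5) - (1/25)/(52/5) = 1351/260.

z_1 = 26/5, z_2 = 1351/260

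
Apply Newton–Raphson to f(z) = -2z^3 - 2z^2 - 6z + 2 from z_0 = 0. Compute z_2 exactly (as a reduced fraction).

8/27

f'(z) = -6z^2 - 4z - 6.
f(0) = 2, f'(0) = -6, so z_1 = 0 - 2/(-6) = 1/3.
f(1/3) = -8/27, f'(1/3) = -8, so z_2 = (1/3) - (-8/27)/(-8) = 8/27.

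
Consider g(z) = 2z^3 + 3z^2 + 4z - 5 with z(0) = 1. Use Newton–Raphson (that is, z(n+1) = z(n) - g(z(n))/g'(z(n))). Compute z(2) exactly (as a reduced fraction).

g'(z) = 6z^2 + 6z + 4.
g(1) = 4, g'(1) = 16, so z(1) = 1 - 4/16 = 3/4.
g(3/4) = 17/32, g'(3/4) = 95/8, so z(2) = (3/4) - (17/32)/(95/8) = 67/95.

67/95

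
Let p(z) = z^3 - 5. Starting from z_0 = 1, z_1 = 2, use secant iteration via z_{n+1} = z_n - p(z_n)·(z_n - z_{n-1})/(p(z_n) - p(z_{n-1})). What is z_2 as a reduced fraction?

11/7

p(1) = -4, p(2) = 3. z_2 = 2 - 3·(2 - 1)/(3 - (-4)) = 11/7.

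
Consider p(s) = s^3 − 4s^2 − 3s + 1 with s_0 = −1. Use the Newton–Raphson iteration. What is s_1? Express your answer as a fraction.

p'(s) = 3s^2 − 8s − 3.
p(−1) = −1, p'(−1) = 8, so s_1 = (−1) − (−1)/8 = −7/8.

−7/8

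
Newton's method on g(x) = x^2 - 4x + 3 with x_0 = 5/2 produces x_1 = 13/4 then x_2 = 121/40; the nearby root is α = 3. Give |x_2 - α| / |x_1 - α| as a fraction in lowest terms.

1/10

x_1 - α = 13/4 - 3 = 1/4, so |x_1 - α| = 1/4.
x_2 - α = 121/40 - 3 = 1/40, so |x_2 - α| = 1/40.
Ratio = (1/40) / (1/4) = 1/10.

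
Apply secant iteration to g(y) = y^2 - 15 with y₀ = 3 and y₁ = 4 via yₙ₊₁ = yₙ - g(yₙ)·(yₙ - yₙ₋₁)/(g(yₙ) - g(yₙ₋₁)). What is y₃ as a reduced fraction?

213/55

g(3) = -6, g(4) = 1. y₂ = 4 - 1·(4 - 3)/(1 - (-6)) = 27/7.
g(4) = 1, g(27/7) = -6/49. y₃ = (27/7) - (-6/49)·((27/7) - 4)/((-6/49) - 1) = 213/55.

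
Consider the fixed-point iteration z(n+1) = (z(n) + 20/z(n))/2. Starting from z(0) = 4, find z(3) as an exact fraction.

51841/11592

z(1) = (4 + 20/4)/2 = 9/2.
z(2) = (9/2 + 20/(9/2))/2 = 161/36.
z(3) = (161/36 + 20/(161/36))/2 = 51841/11592.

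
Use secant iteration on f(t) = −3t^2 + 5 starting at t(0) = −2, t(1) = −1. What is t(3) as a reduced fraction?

−13/10

f(−2) = −7, f(−1) = 2. t(2) = (−1) − 2·((−1) − (−2))/(2 − (−7)) = −11/9.
f(−1) = 2, f(−11/9) = 14/27. t(3) = (−11/9) − (14/27)·((−11/9) − (−1))/((14/27) − 2) = −13/10.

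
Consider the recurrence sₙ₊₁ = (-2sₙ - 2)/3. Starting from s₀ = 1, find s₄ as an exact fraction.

-10/81

s₁ = (-2·1 - 2)/3 = -4/3.
s₂ = (-2·(-4/3) - 2)/3 = 2/9.
s₃ = (-2·(2/9) - 2)/3 = -22/27.
s₄ = (-2·(-22/27) - 2)/3 = -10/81.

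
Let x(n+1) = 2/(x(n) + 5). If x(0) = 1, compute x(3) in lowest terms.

x(1) = 2/(1 + 5) = 1/3.
x(2) = 2/(1/3 + 5) = 3/8.
x(3) = 2/(3/8 + 5) = 16/43.

16/43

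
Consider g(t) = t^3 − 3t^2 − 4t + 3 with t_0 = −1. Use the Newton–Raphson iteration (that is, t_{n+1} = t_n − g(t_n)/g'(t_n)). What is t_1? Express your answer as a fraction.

−8/5

g'(t) = 3t^2 − 6t − 4.
g(−1) = 3, g'(−1) = 5, so t_1 = (−1) − 3/5 = −8/5.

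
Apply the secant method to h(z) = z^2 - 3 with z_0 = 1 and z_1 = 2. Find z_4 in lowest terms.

h(1) = -2, h(2) = 1. z_2 = 2 - 1·(2 - 1)/(1 - (-2)) = 5/3.
h(2) = 1, h(5/3) = -2/9. z_3 = (5/3) - (-2/9)·((5/3) - 2)/((-2/9) - 1) = 19/11.
h(5/3) = -2/9, h(19/11) = -2/121. z_4 = (19/11) - (-2/121)·((19/11) - (5/3))/((-2/121) - (-2/9)) = 97/56.

97/56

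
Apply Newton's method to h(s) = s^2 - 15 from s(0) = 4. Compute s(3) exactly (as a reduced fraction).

h'(s) = 2s.
h(4) = 1, h'(4) = 8, so s(1) = 4 - 1/8 = 31/8.
h(31/8) = 1/64, h'(31/8) = 31/4, so s(2) = (31/8) - (1/64)/(31/4) = 1921/496.
h(1921/496) = 1/246016, h'(1921/496) = 1921/248, so s(3) = (1921/496) - (1/246016)/(1921/248) = 7380481/1905632.

7380481/1905632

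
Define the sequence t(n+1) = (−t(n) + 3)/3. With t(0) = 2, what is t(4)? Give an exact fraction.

62/81

t(1) = (−2 + 3)/3 = 1/3.
t(2) = (−(1/3) + 3)/3 = 8/9.
t(3) = (−(8/9) + 3)/3 = 19/27.
t(4) = (−(19/27) + 3)/3 = 62/81.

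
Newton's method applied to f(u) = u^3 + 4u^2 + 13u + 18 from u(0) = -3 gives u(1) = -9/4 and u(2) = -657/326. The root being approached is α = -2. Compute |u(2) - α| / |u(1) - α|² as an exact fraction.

u(1) - α = -9/4 - (-2) = -9/4 + 2 = -1/4, so |u(1) - α| = 1/4.
u(2) - α = -657/326 - (-2) = -657/326 + 2 = -5/326, so |u(2) - α| = 5/326.
|u(1) - α|² = 1/16.
Ratio = (5/326) / (1/16) = 40/163.

40/163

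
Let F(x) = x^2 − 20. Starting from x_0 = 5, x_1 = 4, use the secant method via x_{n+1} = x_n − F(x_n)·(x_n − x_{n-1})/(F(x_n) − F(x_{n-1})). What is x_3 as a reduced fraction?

85/19

F(5) = 5, F(4) = −4. x_2 = 4 − (−4)·(4 − 5)/((−4) − 5) = 40/9.
F(4) = −4, F(40/9) = −20/81. x_3 = (40/9) − (−20/81)·((40/9) − 4)/((−20/81) − (−4)) = 85/19.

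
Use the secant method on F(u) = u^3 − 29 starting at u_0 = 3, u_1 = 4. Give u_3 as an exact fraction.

157673/51397

F(3) = −2, F(4) = 35. u_2 = 4 − 35·(4 − 3)/(35 − (−2)) = 113/37.
F(4) = 35, F(113/37) = −26040/50653. u_3 = (113/37) − (−26040/50653)·((113/37) − 4)/((−26040/50653) − 35) = 157673/51397.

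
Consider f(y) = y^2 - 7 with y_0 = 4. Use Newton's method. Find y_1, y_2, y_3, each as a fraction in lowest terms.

f'(y) = 2y.
f(4) = 9, f'(4) = 8, so y_1 = 4 - 9/8 = 23/8.
f(23/8) = 81/64, f'(23/8) = 23/4, so y_2 = (23/8) - (81/64)/(23/4) = 977/368.
f(977/368) = 6561/135424, f'(977/368) = 977/184, so y_3 = (977/368) - (6561/135424)/(977/184) = 1902497/719072.

y_1 = 23/8, y_2 = 977/368, y_3 = 1902497/719072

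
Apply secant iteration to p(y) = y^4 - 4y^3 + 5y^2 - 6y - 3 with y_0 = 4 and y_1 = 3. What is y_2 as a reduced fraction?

171/56

p(4) = 53, p(3) = -3. y_2 = 3 - (-3)·(3 - 4)/((-3) - 53) = 171/56.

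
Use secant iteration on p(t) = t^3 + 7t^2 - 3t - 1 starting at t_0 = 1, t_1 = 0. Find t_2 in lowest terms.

p(1) = 4, p(0) = -1. t_2 = 0 - (-1)·(0 - 1)/((-1) - 4) = 1/5.

1/5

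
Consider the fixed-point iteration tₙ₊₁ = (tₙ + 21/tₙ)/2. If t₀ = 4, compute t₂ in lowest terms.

2713/592

t₁ = (4 + 21/4)/2 = 37/8.
t₂ = (37/8 + 21/(37/8))/2 = 2713/592.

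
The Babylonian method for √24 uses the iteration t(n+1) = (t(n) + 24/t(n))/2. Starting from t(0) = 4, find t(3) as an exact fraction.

t(1) = (4 + 24/4)/2 = 5.
t(2) = (5 + 24/5)/2 = 49/10.
t(3) = (49/10 + 24/(49/10))/2 = 4801/980.

4801/980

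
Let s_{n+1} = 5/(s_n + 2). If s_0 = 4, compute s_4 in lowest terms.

s_1 = 5/(4 + 2) = 5/6.
s_2 = 5/(5/6 + 2) = 30/17.
s_3 = 5/(30/17 + 2) = 85/64.
s_4 = 5/(85/64 + 2) = 320/213.

320/213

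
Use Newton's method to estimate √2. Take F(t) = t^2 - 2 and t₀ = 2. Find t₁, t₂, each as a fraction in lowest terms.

t₁ = 3/2, t₂ = 17/12

F'(t) = 2t.
F(2) = 2, F'(2) = 4, so t₁ = 2 - 2/4 = 3/2.
F(3/2) = 1/4, F'(3/2) = 3, so t₂ = (3/2) - (1/4)/3 = 17/12.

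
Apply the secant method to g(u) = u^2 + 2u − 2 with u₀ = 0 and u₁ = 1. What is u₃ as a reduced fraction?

8/11

g(0) = −2, g(1) = 1. u₂ = 1 − 1·(1 − 0)/(1 − (−2)) = 2/3.
g(1) = 1, g(2/3) = −2/9. u₃ = (2/3) − (−2/9)·((2/3) − 1)/((−2/9) − 1) = 8/11.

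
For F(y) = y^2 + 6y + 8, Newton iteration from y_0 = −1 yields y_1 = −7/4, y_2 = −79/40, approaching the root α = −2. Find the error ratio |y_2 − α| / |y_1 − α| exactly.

y_1 − α = −7/4 − (−2) = −7/4 + 2 = 1/4, so |y_1 − α| = 1/4.
y_2 − α = −79/40 − (−2) = −79/40 + 2 = 1/40, so |y_2 − α| = 1/40.
Ratio = (1/40) / (1/4) = 1/10.

1/10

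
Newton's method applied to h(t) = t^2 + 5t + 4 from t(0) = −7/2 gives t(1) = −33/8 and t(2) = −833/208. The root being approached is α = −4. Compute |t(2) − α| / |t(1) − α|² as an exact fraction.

4/13

t(1) − α = −33/8 − (−4) = −33/8 + 4 = −1/8, so |t(1) − α| = 1/8.
t(2) − α = −833/208 − (−4) = −833/208 + 4 = −1/208, so |t(2) − α| = 1/208.
|t(1) − α|² = 1/64.
Ratio = (1/208) / (1/64) = 4/13.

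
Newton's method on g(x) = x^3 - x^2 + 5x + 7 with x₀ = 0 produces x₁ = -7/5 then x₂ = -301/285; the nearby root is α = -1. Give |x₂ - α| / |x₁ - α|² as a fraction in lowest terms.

x₁ - α = -7/5 - (-1) = -7/5 + 1 = -2/5, so |x₁ - α| = 2/5.
x₂ - α = -301/285 - (-1) = -301/285 + 1 = -16/285, so |x₂ - α| = 16/285.
|x₁ - α|² = 4/25.
Ratio = (16/285) / (4/25) = 20/57.

20/57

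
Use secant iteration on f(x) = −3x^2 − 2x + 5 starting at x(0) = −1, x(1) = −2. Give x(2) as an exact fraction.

−11/7

f(−1) = 4, f(−2) = −3. x(2) = (−2) − (−3)·((−2) − (−1))/((−3) − 4) = −11/7.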